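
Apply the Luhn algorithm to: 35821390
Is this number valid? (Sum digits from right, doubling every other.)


Luhn sum = 34
34 mod 10 = 4

Invalid (Luhn sum mod 10 = 4)


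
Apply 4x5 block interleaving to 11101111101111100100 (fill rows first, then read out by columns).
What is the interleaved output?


Matrix:
  11101
  11110
  11111
  00100
Read columns: 11101110111101101010

11101110111101101010


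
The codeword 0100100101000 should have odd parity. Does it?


Number of 1s: 4

No, parity error (4 ones)


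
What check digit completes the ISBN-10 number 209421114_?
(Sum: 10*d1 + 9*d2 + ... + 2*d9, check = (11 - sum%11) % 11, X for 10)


Weighted sum: 152
152 mod 11 = 9

Check digit: 2


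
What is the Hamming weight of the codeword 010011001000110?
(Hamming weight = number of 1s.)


Counting 1s in 010011001000110

6


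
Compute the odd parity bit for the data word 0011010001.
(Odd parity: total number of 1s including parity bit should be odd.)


Number of 1s in data: 4
Parity bit: 1

1


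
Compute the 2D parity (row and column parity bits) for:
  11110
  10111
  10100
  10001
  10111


Row parities: 00000
Column parities: 11011

Row P: 00000, Col P: 11011, Corner: 0


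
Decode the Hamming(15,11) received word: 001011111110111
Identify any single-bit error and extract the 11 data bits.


Syndrome = 11: error at position 11

Data: 11111100111 (corrected bit 11)


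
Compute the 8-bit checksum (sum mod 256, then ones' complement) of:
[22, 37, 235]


Sum = 294 mod 256 = 38
Complement = 217

217


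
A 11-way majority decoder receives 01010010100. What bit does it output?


Ones: 4 out of 11
Threshold: 6

0 (4/11 voted 1)


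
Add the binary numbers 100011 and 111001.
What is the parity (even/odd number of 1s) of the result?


100011 = 35
111001 = 57
Sum = 92 = 1011100
1s count = 4

even parity (4 ones in 1011100)


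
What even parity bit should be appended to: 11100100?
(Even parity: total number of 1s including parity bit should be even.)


Number of 1s in data: 4
Parity bit: 0

0


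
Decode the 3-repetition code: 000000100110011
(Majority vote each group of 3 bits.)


Groups: 000, 000, 100, 110, 011
Majority votes: 00011

00011


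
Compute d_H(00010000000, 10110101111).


XOR: 10100101111
Count of 1s: 7

7


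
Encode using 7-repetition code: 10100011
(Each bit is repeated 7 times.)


Each bit -> 7 copies

11111110000000111111100000000000000000000011111111111111


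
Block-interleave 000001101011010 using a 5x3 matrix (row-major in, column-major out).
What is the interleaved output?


Matrix:
  000
  001
  101
  011
  010
Read columns: 001000001101110

001000001101110


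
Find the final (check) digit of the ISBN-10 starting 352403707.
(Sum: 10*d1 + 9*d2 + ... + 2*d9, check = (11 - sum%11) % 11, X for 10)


Weighted sum: 176
176 mod 11 = 0

Check digit: 0


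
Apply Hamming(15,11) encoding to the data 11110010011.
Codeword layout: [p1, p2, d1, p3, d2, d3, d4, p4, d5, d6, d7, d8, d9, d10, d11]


Parity bits: p1=1, p2=0, p3=1, p4=1

101111110010011


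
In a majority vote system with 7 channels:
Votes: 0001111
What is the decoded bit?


Ones: 4 out of 7
Threshold: 4

1 (4/7 voted 1)


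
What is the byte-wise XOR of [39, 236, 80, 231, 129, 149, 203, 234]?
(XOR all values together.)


XOR chain: 39 ^ 236 ^ 80 ^ 231 ^ 129 ^ 149 ^ 203 ^ 234 = 73

73


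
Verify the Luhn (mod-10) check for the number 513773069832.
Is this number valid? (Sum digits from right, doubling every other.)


Luhn sum = 54
54 mod 10 = 4

Invalid (Luhn sum mod 10 = 4)


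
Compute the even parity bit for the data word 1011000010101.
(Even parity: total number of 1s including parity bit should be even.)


Number of 1s in data: 6
Parity bit: 0

0


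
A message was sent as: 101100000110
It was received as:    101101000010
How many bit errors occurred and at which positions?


XOR: 000001000100

2 error(s) at position(s): 5, 9


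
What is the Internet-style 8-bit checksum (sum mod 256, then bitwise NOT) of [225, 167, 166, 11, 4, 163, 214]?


Sum = 950 mod 256 = 182
Complement = 73

73


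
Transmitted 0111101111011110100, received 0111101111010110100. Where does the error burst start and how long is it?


XOR: 0000000000001000000

Burst at position 12, length 1


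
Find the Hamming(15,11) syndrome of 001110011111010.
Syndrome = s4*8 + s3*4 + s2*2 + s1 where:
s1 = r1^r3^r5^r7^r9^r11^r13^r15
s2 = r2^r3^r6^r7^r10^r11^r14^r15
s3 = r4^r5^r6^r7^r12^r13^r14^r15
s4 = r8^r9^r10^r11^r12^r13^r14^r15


s1=0, s2=0, s3=0, s4=0

Syndrome = 0 (no error)


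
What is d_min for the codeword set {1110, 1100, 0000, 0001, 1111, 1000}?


Comparing all pairs, minimum distance: 1
Can detect 0 errors, correct 0 errors

1


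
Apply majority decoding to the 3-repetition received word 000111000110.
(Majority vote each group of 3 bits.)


Groups: 000, 111, 000, 110
Majority votes: 0101

0101


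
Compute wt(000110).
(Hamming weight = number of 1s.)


Counting 1s in 000110

2


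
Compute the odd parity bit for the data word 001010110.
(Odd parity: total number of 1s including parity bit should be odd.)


Number of 1s in data: 4
Parity bit: 1

1


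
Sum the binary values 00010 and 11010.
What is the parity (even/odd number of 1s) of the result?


00010 = 2
11010 = 26
Sum = 28 = 11100
1s count = 3

odd parity (3 ones in 11100)


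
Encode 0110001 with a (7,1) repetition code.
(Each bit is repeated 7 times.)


Each bit -> 7 copies

0000000111111111111110000000000000000000001111111


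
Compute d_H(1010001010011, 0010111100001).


XOR: 1000110110010
Count of 1s: 6

6


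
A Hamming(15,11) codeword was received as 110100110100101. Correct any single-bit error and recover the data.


Syndrome = 0: no error detected

Data: 00010100101 (no errors)


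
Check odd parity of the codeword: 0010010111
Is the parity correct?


Number of 1s: 5

Yes, parity is correct (5 ones)


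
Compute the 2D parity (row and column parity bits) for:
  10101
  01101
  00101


Row parities: 110
Column parities: 11101

Row P: 110, Col P: 11101, Corner: 0


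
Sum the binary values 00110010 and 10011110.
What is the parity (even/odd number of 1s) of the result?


00110010 = 50
10011110 = 158
Sum = 208 = 11010000
1s count = 3

odd parity (3 ones in 11010000)


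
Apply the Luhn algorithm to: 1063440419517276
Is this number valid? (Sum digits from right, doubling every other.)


Luhn sum = 55
55 mod 10 = 5

Invalid (Luhn sum mod 10 = 5)


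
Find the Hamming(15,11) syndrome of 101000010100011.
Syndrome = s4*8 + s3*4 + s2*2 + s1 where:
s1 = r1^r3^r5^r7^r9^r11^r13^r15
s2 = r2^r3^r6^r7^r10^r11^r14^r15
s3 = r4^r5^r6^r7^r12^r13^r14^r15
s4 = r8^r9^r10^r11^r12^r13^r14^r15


s1=1, s2=0, s3=0, s4=0

Syndrome = 1 (error at position 1)


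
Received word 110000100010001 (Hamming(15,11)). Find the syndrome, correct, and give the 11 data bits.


Syndrome = 0: no error detected

Data: 00010010001 (no errors)


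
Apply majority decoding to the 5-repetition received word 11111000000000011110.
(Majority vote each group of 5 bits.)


Groups: 11111, 00000, 00000, 11110
Majority votes: 1001

1001


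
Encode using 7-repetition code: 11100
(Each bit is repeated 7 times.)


Each bit -> 7 copies

11111111111111111111100000000000000


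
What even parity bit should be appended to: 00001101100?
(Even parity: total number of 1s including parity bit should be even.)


Number of 1s in data: 4
Parity bit: 0

0


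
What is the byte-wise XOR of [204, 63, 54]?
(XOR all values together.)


XOR chain: 204 ^ 63 ^ 54 = 197

197


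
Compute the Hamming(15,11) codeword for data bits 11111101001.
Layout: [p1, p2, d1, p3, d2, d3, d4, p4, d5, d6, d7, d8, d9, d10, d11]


Parity bits: p1=1, p2=1, p3=1, p4=0

111111101101001


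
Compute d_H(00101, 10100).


XOR: 10001
Count of 1s: 2

2


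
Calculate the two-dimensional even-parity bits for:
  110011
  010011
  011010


Row parities: 011
Column parities: 111010

Row P: 011, Col P: 111010, Corner: 0


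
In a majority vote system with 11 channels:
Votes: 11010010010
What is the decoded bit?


Ones: 5 out of 11
Threshold: 6

0 (5/11 voted 1)


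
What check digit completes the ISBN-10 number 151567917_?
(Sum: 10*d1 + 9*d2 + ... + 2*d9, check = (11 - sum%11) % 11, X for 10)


Weighted sum: 222
222 mod 11 = 2

Check digit: 9


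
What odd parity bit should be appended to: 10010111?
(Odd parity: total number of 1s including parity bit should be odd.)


Number of 1s in data: 5
Parity bit: 0

0


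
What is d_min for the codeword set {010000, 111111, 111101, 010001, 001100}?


Comparing all pairs, minimum distance: 1
Can detect 0 errors, correct 0 errors

1


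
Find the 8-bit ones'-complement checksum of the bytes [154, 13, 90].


Sum = 257 mod 256 = 1
Complement = 254

254


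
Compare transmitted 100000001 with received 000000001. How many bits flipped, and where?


XOR: 100000000

1 error(s) at position(s): 0


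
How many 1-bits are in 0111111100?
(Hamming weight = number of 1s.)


Counting 1s in 0111111100

7


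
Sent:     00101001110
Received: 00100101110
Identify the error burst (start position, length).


XOR: 00001100000

Burst at position 4, length 2


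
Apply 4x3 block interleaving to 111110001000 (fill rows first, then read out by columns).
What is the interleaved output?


Matrix:
  111
  110
  001
  000
Read columns: 110011001010

110011001010


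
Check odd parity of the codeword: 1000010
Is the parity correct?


Number of 1s: 2

No, parity error (2 ones)


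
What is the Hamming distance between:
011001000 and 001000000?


XOR: 010001000
Count of 1s: 2

2


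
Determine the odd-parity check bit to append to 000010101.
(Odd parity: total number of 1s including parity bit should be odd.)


Number of 1s in data: 3
Parity bit: 0

0


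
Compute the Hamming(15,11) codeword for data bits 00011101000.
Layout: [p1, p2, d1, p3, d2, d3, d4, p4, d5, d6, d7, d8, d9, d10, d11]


Parity bits: p1=0, p2=0, p3=0, p4=1

000000111101000


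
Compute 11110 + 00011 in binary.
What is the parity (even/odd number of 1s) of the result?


11110 = 30
00011 = 3
Sum = 33 = 100001
1s count = 2

even parity (2 ones in 100001)


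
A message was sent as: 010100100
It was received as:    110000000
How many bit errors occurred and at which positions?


XOR: 100100100

3 error(s) at position(s): 0, 3, 6


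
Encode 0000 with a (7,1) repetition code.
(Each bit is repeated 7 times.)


Each bit -> 7 copies

0000000000000000000000000000


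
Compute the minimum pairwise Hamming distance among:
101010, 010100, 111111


Comparing all pairs, minimum distance: 3
Can detect 2 errors, correct 1 errors

3


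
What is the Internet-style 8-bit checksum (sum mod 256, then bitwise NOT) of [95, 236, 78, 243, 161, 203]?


Sum = 1016 mod 256 = 248
Complement = 7

7


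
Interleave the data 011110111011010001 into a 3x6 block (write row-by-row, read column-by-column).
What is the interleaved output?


Matrix:
  011110
  111011
  010001
Read columns: 010111110100110011

010111110100110011


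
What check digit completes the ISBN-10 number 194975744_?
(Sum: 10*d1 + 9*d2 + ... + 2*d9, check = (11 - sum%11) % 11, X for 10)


Weighted sum: 301
301 mod 11 = 4

Check digit: 7


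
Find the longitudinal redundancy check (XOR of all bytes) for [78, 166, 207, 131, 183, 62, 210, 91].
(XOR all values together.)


XOR chain: 78 ^ 166 ^ 207 ^ 131 ^ 183 ^ 62 ^ 210 ^ 91 = 164

164


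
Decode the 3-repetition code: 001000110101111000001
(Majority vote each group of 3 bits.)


Groups: 001, 000, 110, 101, 111, 000, 001
Majority votes: 0011100

0011100


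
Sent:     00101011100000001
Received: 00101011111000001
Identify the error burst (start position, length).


XOR: 00000000011000000

Burst at position 9, length 2


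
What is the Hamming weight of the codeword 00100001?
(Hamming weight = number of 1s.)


Counting 1s in 00100001

2


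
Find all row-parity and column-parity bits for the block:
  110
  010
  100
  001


Row parities: 0111
Column parities: 001

Row P: 0111, Col P: 001, Corner: 1


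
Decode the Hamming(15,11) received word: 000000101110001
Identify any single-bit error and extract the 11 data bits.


Syndrome = 0: no error detected

Data: 00011110001 (no errors)


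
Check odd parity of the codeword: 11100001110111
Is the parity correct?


Number of 1s: 9

Yes, parity is correct (9 ones)


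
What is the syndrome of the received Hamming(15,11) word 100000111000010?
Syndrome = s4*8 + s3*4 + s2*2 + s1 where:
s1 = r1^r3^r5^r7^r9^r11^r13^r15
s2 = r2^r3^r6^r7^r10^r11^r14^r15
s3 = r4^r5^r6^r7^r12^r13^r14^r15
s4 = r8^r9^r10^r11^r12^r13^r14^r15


s1=1, s2=0, s3=0, s4=1

Syndrome = 9 (error at position 9)


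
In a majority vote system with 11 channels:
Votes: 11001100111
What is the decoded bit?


Ones: 7 out of 11
Threshold: 6

1 (7/11 voted 1)


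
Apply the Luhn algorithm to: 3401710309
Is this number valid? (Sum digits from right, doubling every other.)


Luhn sum = 29
29 mod 10 = 9

Invalid (Luhn sum mod 10 = 9)


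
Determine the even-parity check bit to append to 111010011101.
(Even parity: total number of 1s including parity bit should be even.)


Number of 1s in data: 8
Parity bit: 0

0


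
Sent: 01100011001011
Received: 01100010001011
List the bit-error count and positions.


XOR: 00000001000000

1 error(s) at position(s): 7


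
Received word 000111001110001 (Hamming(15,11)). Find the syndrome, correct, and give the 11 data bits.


Syndrome = 0: no error detected

Data: 01101110001 (no errors)


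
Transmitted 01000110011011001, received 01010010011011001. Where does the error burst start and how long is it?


XOR: 00010100000000000

Burst at position 3, length 3


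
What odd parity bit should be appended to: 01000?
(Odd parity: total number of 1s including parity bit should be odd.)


Number of 1s in data: 1
Parity bit: 0

0


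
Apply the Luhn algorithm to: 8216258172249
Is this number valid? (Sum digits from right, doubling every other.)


Luhn sum = 59
59 mod 10 = 9

Invalid (Luhn sum mod 10 = 9)


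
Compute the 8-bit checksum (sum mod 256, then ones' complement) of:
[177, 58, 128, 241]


Sum = 604 mod 256 = 92
Complement = 163

163


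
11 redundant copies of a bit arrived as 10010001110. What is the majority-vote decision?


Ones: 5 out of 11
Threshold: 6

0 (5/11 voted 1)


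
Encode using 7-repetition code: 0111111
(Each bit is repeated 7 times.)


Each bit -> 7 copies

0000000111111111111111111111111111111111111111111


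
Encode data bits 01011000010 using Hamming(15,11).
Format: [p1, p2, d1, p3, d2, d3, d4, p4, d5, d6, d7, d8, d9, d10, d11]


Parity bits: p1=1, p2=0, p3=1, p4=0

100110101000010


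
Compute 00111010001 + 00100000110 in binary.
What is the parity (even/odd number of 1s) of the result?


00111010001 = 465
00100000110 = 262
Sum = 727 = 1011010111
1s count = 7

odd parity (7 ones in 1011010111)


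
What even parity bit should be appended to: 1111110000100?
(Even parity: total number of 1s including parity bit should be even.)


Number of 1s in data: 7
Parity bit: 1

1


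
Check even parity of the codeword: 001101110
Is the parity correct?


Number of 1s: 5

No, parity error (5 ones)


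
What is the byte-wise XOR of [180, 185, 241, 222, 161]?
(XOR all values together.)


XOR chain: 180 ^ 185 ^ 241 ^ 222 ^ 161 = 131

131


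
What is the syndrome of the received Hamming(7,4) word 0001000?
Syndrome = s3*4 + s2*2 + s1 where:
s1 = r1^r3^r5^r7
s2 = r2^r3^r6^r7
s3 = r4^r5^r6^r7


s1=0, s2=0, s3=1

Syndrome = 4 (error at position 4)


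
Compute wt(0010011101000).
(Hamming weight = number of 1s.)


Counting 1s in 0010011101000

5


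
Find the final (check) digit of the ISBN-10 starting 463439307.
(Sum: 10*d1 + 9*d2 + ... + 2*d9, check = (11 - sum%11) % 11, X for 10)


Weighted sum: 235
235 mod 11 = 4

Check digit: 7


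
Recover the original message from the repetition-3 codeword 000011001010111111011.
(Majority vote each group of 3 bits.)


Groups: 000, 011, 001, 010, 111, 111, 011
Majority votes: 0100111

0100111


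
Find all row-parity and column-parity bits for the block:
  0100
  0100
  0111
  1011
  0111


Row parities: 11111
Column parities: 1011

Row P: 11111, Col P: 1011, Corner: 1


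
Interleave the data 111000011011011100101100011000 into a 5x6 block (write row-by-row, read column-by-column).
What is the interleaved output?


Matrix:
  111000
  011011
  011100
  101100
  011000
Read columns: 100101110111111001100100001000

100101110111111001100100001000


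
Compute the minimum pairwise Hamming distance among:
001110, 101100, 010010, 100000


Comparing all pairs, minimum distance: 2
Can detect 1 errors, correct 0 errors

2


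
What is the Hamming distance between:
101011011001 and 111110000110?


XOR: 010101011111
Count of 1s: 8

8


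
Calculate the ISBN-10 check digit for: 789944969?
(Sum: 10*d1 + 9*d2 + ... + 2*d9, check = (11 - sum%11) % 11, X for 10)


Weighted sum: 393
393 mod 11 = 8

Check digit: 3


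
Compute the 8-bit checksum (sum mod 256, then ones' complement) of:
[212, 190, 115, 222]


Sum = 739 mod 256 = 227
Complement = 28

28


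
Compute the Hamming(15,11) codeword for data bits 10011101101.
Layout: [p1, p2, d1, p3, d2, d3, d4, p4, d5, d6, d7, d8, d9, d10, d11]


Parity bits: p1=1, p2=0, p3=0, p4=1

101000111101101


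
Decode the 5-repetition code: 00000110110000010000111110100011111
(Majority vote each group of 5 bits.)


Groups: 00000, 11011, 00000, 10000, 11111, 01000, 11111
Majority votes: 0100101

0100101


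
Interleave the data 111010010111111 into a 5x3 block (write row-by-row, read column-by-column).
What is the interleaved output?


Matrix:
  111
  010
  010
  111
  111
Read columns: 100111111110011

100111111110011


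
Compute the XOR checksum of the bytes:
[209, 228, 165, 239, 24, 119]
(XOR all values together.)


XOR chain: 209 ^ 228 ^ 165 ^ 239 ^ 24 ^ 119 = 16

16


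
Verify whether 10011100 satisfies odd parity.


Number of 1s: 4

No, parity error (4 ones)


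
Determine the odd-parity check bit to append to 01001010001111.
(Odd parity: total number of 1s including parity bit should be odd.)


Number of 1s in data: 7
Parity bit: 0

0


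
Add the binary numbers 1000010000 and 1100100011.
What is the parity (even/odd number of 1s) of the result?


1000010000 = 528
1100100011 = 803
Sum = 1331 = 10100110011
1s count = 6

even parity (6 ones in 10100110011)


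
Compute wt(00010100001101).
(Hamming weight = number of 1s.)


Counting 1s in 00010100001101

5


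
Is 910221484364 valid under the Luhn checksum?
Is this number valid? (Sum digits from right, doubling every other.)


Luhn sum = 51
51 mod 10 = 1

Invalid (Luhn sum mod 10 = 1)


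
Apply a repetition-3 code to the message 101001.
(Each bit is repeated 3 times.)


Each bit -> 3 copies

111000111000000111


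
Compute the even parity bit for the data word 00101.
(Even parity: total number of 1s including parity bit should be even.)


Number of 1s in data: 2
Parity bit: 0

0


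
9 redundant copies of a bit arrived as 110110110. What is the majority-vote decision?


Ones: 6 out of 9
Threshold: 5

1 (6/9 voted 1)


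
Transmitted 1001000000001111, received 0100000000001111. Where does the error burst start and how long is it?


XOR: 1101000000000000

Burst at position 0, length 4


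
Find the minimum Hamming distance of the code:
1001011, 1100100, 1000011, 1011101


Comparing all pairs, minimum distance: 1
Can detect 0 errors, correct 0 errors

1


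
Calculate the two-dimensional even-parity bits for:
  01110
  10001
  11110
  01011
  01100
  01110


Row parities: 100101
Column parities: 01000

Row P: 100101, Col P: 01000, Corner: 1


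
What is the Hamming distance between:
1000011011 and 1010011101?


XOR: 0010000110
Count of 1s: 3

3


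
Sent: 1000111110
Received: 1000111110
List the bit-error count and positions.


XOR: 0000000000

0 errors (received matches sent)


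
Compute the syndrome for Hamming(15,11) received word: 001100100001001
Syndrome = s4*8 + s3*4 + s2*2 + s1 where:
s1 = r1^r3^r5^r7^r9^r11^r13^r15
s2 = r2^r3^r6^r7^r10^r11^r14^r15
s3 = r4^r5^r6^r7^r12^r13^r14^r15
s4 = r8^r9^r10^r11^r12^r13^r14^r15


s1=1, s2=1, s3=0, s4=0

Syndrome = 3 (error at position 3)


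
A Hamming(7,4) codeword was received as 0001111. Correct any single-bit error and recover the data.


Syndrome = 0: no error detected

Data: 0111 (no errors)


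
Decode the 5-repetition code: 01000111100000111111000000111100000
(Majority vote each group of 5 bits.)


Groups: 01000, 11110, 00001, 11111, 00000, 01111, 00000
Majority votes: 0101010

0101010


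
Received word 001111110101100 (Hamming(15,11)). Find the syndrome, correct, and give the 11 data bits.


Syndrome = 0: no error detected

Data: 11110101100 (no errors)


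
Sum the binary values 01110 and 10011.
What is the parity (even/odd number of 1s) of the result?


01110 = 14
10011 = 19
Sum = 33 = 100001
1s count = 2

even parity (2 ones in 100001)


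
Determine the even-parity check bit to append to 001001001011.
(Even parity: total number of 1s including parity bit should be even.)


Number of 1s in data: 5
Parity bit: 1

1


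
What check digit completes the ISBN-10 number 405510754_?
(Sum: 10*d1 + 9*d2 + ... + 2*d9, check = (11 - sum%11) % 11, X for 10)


Weighted sum: 172
172 mod 11 = 7

Check digit: 4


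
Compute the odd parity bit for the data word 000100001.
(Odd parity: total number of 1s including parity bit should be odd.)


Number of 1s in data: 2
Parity bit: 1

1


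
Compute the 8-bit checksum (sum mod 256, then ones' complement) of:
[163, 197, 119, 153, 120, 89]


Sum = 841 mod 256 = 73
Complement = 182

182


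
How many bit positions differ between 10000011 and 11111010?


XOR: 01111001
Count of 1s: 5

5


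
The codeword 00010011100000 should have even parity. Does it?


Number of 1s: 4

Yes, parity is correct (4 ones)


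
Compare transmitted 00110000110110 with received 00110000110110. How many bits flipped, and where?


XOR: 00000000000000

0 errors (received matches sent)


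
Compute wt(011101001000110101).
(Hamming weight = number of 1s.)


Counting 1s in 011101001000110101

9


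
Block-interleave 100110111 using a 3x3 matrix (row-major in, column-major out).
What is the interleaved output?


Matrix:
  100
  110
  111
Read columns: 111011001

111011001


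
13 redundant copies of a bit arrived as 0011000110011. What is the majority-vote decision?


Ones: 6 out of 13
Threshold: 7

0 (6/13 voted 1)


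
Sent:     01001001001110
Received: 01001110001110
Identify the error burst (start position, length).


XOR: 00000111000000

Burst at position 5, length 3


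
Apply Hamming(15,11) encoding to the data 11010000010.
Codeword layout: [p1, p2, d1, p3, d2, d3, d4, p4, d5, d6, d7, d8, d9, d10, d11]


Parity bits: p1=1, p2=1, p3=1, p4=1

111110110000010


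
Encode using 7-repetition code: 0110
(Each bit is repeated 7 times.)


Each bit -> 7 copies

0000000111111111111110000000


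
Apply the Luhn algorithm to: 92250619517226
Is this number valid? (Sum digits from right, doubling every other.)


Luhn sum = 56
56 mod 10 = 6

Invalid (Luhn sum mod 10 = 6)


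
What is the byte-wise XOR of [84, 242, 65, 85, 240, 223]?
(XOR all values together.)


XOR chain: 84 ^ 242 ^ 65 ^ 85 ^ 240 ^ 223 = 157

157


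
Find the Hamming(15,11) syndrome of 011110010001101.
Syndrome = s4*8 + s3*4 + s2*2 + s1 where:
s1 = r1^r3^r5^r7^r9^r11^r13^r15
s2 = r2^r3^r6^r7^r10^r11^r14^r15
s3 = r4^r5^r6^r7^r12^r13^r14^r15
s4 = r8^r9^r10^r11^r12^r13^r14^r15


s1=0, s2=1, s3=1, s4=0

Syndrome = 6 (error at position 6)


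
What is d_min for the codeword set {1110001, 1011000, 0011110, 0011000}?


Comparing all pairs, minimum distance: 1
Can detect 0 errors, correct 0 errors

1


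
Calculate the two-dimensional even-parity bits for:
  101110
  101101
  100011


Row parities: 001
Column parities: 100000

Row P: 001, Col P: 100000, Corner: 1


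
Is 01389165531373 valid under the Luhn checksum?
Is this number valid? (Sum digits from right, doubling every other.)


Luhn sum = 50
50 mod 10 = 0

Valid (Luhn sum mod 10 = 0)


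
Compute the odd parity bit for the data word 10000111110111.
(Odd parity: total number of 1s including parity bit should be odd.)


Number of 1s in data: 9
Parity bit: 0

0


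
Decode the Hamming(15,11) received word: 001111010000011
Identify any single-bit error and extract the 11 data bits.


Syndrome = 13: error at position 13

Data: 11100000111 (corrected bit 13)


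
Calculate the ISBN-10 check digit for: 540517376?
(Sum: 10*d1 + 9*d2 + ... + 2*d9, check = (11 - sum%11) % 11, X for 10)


Weighted sum: 207
207 mod 11 = 9

Check digit: 2


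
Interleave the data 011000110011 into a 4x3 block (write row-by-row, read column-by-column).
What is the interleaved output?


Matrix:
  011
  000
  110
  011
Read columns: 001010111001

001010111001


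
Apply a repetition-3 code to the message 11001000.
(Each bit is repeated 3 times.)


Each bit -> 3 copies

111111000000111000000000


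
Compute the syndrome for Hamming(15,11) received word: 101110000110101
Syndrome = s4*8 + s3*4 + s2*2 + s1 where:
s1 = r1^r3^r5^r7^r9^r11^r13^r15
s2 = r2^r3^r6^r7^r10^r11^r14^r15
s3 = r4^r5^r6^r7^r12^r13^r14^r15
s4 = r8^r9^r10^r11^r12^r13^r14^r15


s1=0, s2=0, s3=0, s4=0

Syndrome = 0 (no error)


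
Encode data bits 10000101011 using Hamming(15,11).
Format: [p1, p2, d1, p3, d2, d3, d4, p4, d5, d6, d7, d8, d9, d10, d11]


Parity bits: p1=0, p2=0, p3=1, p4=0

001100000101011


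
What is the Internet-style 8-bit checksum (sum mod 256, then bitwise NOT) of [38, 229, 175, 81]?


Sum = 523 mod 256 = 11
Complement = 244

244


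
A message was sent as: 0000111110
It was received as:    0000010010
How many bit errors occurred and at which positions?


XOR: 0000101100

3 error(s) at position(s): 4, 6, 7


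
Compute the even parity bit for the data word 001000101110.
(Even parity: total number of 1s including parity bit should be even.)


Number of 1s in data: 5
Parity bit: 1

1


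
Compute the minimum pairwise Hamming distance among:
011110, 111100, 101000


Comparing all pairs, minimum distance: 2
Can detect 1 errors, correct 0 errors

2


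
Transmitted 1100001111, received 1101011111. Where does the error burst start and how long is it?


XOR: 0001010000

Burst at position 3, length 3


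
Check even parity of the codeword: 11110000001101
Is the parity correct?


Number of 1s: 7

No, parity error (7 ones)


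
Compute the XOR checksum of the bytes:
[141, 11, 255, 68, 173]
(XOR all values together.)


XOR chain: 141 ^ 11 ^ 255 ^ 68 ^ 173 = 144

144


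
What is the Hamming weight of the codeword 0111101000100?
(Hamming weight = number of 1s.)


Counting 1s in 0111101000100

6


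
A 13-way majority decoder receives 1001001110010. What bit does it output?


Ones: 6 out of 13
Threshold: 7

0 (6/13 voted 1)


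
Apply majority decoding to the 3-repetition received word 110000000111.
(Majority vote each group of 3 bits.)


Groups: 110, 000, 000, 111
Majority votes: 1001

1001


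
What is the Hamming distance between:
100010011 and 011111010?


XOR: 111101001
Count of 1s: 6

6


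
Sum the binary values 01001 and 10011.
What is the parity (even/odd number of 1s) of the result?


01001 = 9
10011 = 19
Sum = 28 = 11100
1s count = 3

odd parity (3 ones in 11100)


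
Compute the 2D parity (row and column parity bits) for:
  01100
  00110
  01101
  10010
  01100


Row parities: 00100
Column parities: 11001

Row P: 00100, Col P: 11001, Corner: 1


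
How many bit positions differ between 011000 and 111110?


XOR: 100110
Count of 1s: 3

3


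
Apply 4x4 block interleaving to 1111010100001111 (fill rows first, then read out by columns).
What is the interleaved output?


Matrix:
  1111
  0101
  0000
  1111
Read columns: 1001110110011101

1001110110011101


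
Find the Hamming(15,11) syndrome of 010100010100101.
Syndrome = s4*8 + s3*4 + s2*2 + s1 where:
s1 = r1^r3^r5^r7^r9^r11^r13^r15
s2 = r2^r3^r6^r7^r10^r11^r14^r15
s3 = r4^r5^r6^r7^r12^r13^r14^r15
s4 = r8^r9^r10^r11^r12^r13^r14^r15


s1=0, s2=1, s3=1, s4=0

Syndrome = 6 (error at position 6)


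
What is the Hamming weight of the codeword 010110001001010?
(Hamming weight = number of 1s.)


Counting 1s in 010110001001010

6


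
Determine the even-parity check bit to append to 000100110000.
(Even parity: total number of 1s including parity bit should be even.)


Number of 1s in data: 3
Parity bit: 1

1


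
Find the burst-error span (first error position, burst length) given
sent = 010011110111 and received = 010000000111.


XOR: 000011110000

Burst at position 4, length 4


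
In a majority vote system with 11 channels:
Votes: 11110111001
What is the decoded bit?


Ones: 8 out of 11
Threshold: 6

1 (8/11 voted 1)


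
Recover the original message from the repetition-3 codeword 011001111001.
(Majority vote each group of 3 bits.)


Groups: 011, 001, 111, 001
Majority votes: 1010

1010


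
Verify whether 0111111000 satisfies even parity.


Number of 1s: 6

Yes, parity is correct (6 ones)


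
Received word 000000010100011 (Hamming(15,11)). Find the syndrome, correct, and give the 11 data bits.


Syndrome = 3: error at position 3

Data: 10000100011 (corrected bit 3)


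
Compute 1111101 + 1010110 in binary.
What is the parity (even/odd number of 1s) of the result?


1111101 = 125
1010110 = 86
Sum = 211 = 11010011
1s count = 5

odd parity (5 ones in 11010011)


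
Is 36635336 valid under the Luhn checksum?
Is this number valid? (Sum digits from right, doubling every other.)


Luhn sum = 34
34 mod 10 = 4

Invalid (Luhn sum mod 10 = 4)


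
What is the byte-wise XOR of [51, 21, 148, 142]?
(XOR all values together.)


XOR chain: 51 ^ 21 ^ 148 ^ 142 = 60

60


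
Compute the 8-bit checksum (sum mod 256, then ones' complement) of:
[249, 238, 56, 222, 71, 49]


Sum = 885 mod 256 = 117
Complement = 138

138


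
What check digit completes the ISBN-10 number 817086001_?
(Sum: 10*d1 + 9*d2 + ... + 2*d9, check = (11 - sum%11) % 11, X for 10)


Weighted sum: 225
225 mod 11 = 5

Check digit: 6


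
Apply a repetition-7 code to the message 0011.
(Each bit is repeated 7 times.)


Each bit -> 7 copies

0000000000000011111111111111


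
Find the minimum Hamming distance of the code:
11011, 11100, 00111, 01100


Comparing all pairs, minimum distance: 1
Can detect 0 errors, correct 0 errors

1


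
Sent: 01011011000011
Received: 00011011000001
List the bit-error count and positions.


XOR: 01000000000010

2 error(s) at position(s): 1, 12


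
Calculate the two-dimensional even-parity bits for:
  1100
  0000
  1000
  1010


Row parities: 0010
Column parities: 1110

Row P: 0010, Col P: 1110, Corner: 1


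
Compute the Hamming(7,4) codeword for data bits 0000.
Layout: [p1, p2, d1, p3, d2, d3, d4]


Parity bits: p1=0, p2=0, p3=0

0000000


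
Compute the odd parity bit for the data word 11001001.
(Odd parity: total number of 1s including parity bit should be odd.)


Number of 1s in data: 4
Parity bit: 1

1


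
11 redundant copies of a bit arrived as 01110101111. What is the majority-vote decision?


Ones: 8 out of 11
Threshold: 6

1 (8/11 voted 1)


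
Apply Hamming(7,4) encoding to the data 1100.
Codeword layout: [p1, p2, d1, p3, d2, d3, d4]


Parity bits: p1=0, p2=1, p3=1

0111100


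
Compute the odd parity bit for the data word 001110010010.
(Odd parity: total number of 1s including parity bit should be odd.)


Number of 1s in data: 5
Parity bit: 0

0


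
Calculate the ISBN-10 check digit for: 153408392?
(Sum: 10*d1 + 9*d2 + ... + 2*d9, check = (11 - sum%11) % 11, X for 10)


Weighted sum: 190
190 mod 11 = 3

Check digit: 8


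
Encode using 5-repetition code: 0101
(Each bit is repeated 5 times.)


Each bit -> 5 copies

00000111110000011111


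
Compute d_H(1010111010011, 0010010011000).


XOR: 1000101001011
Count of 1s: 6

6


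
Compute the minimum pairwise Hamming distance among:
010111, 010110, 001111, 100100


Comparing all pairs, minimum distance: 1
Can detect 0 errors, correct 0 errors

1


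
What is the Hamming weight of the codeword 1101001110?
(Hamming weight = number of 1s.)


Counting 1s in 1101001110

6


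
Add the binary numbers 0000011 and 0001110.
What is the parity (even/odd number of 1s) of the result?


0000011 = 3
0001110 = 14
Sum = 17 = 10001
1s count = 2

even parity (2 ones in 10001)


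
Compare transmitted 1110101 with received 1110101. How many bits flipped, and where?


XOR: 0000000

0 errors (received matches sent)


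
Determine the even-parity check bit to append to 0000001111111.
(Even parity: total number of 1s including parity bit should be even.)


Number of 1s in data: 7
Parity bit: 1

1


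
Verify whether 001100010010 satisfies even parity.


Number of 1s: 4

Yes, parity is correct (4 ones)


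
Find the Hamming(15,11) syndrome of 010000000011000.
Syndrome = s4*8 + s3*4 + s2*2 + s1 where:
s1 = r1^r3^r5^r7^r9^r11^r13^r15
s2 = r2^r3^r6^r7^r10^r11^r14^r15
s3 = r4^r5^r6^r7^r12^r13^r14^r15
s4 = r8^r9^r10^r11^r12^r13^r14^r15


s1=1, s2=0, s3=1, s4=0

Syndrome = 5 (error at position 5)


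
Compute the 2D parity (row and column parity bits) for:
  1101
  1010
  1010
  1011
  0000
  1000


Row parities: 100101
Column parities: 1110

Row P: 100101, Col P: 1110, Corner: 1


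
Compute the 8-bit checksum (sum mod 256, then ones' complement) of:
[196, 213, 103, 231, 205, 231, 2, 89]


Sum = 1270 mod 256 = 246
Complement = 9

9


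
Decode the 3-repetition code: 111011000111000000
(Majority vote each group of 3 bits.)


Groups: 111, 011, 000, 111, 000, 000
Majority votes: 110100

110100


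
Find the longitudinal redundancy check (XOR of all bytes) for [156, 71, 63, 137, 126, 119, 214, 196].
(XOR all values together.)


XOR chain: 156 ^ 71 ^ 63 ^ 137 ^ 126 ^ 119 ^ 214 ^ 196 = 118

118


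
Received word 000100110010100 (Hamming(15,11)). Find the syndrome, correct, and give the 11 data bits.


Syndrome = 13: error at position 13

Data: 00010010000 (corrected bit 13)


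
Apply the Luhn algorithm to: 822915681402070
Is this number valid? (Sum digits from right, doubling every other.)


Luhn sum = 56
56 mod 10 = 6

Invalid (Luhn sum mod 10 = 6)


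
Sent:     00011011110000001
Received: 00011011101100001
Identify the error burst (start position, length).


XOR: 00000000011100000

Burst at position 9, length 3


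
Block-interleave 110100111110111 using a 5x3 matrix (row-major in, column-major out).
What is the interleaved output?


Matrix:
  110
  100
  111
  110
  111
Read columns: 111111011100101

111111011100101


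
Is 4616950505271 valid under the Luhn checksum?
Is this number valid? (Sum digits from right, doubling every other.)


Luhn sum = 31
31 mod 10 = 1

Invalid (Luhn sum mod 10 = 1)


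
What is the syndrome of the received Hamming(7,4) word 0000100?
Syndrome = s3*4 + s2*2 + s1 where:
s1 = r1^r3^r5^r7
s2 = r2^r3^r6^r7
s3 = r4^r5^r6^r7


s1=1, s2=0, s3=1

Syndrome = 5 (error at position 5)


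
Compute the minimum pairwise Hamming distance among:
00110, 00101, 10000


Comparing all pairs, minimum distance: 2
Can detect 1 errors, correct 0 errors

2


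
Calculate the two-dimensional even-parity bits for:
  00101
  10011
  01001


Row parities: 010
Column parities: 11111

Row P: 010, Col P: 11111, Corner: 1


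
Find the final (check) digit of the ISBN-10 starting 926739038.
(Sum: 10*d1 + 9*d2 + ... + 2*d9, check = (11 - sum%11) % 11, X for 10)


Weighted sum: 293
293 mod 11 = 7

Check digit: 4


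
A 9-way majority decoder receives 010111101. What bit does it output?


Ones: 6 out of 9
Threshold: 5

1 (6/9 voted 1)


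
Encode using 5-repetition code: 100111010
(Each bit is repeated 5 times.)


Each bit -> 5 copies

111110000000000111111111111111000001111100000


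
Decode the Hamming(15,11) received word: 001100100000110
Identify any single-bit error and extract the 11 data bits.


Syndrome = 3: error at position 3

Data: 00010000110 (corrected bit 3)


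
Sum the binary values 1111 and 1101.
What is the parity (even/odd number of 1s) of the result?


1111 = 15
1101 = 13
Sum = 28 = 11100
1s count = 3

odd parity (3 ones in 11100)


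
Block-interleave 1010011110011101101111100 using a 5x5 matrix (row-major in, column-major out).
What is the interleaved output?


Matrix:
  10100
  11110
  01110
  11011
  11100
Read columns: 1101101111111010111000010

1101101111111010111000010


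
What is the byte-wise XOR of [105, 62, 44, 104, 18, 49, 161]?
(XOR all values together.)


XOR chain: 105 ^ 62 ^ 44 ^ 104 ^ 18 ^ 49 ^ 161 = 145

145


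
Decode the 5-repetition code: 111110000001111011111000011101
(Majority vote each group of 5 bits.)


Groups: 11111, 00000, 01111, 01111, 10000, 11101
Majority votes: 101101

101101


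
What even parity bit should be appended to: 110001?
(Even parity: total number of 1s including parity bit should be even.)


Number of 1s in data: 3
Parity bit: 1

1


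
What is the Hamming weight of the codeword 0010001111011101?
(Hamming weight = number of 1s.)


Counting 1s in 0010001111011101

9


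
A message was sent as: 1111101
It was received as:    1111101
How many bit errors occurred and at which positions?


XOR: 0000000

0 errors (received matches sent)


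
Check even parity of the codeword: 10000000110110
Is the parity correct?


Number of 1s: 5

No, parity error (5 ones)


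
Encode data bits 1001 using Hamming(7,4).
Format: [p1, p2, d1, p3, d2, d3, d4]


Parity bits: p1=0, p2=0, p3=1

0011001


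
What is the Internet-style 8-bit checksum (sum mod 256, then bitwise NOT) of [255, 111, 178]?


Sum = 544 mod 256 = 32
Complement = 223

223


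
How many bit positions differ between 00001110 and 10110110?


XOR: 10111000
Count of 1s: 4

4


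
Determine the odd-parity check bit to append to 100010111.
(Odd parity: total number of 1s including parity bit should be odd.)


Number of 1s in data: 5
Parity bit: 0

0


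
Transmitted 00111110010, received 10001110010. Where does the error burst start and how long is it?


XOR: 10110000000

Burst at position 0, length 4


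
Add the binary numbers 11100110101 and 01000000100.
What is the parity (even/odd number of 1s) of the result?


11100110101 = 1845
01000000100 = 516
Sum = 2361 = 100100111001
1s count = 6

even parity (6 ones in 100100111001)


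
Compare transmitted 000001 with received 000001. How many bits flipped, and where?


XOR: 000000

0 errors (received matches sent)


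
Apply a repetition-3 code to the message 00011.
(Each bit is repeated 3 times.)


Each bit -> 3 copies

000000000111111
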